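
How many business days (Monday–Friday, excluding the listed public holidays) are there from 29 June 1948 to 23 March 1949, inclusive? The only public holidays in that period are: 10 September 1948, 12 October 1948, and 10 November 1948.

189

29 June 1948 is a Tuesday.
That's 268 days from start to end, counting both.
268 = 7 × 38 + 2, so there are 38 full weeks plus 2 extra days.
Each full week contributes 5 weekdays (Mon–Fri): 38 × 5 = 190.
The 2 extra days are Tue, Wed — 2 of them qualify.
Total: 190 + 2 = 192.
Holidays: 10 September 1948 (Fri); 12 October 1948 (Tue); 10 November 1948 (Wed).
All 3 holidays fall on weekdays, so subtract 3.
Business days: 192 − 3 = 189.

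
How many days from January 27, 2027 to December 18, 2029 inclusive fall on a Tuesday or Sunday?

January 27, 2027 is a Wednesday.
The range spans 1057 days (inclusive of both endpoints).
1057 = 7 × 151, so the span is exactly 151 full weeks.
Each full week contributes 2 days from the set (Tue, Sun): 151 × 2 = 302.

302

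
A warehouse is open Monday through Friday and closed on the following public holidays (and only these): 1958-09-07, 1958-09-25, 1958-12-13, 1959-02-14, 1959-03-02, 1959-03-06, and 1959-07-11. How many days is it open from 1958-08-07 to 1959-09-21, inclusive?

1958-08-07 is a Thursday.
The range spans 411 days (inclusive of both endpoints).
411 = 7 × 58 + 5, so there are 58 full weeks plus 5 extra days.
Each full week contributes 5 weekdays (Mon–Fri): 58 × 5 = 290.
The 5 extra days are Thursday, Friday, Saturday, Sunday, Monday — 3 of them qualify.
Total: 290 + 3 = 293.
Holidays: 1958-09-07 (Sun); 1958-09-25 (Thu); 1958-12-13 (Sat); 1959-02-14 (Sat); 1959-03-02 (Mon); 1959-03-06 (Fri); 1959-07-11 (Sat).
3 of the 7 holidays fall on weekdays; the rest are weekends and were already excluded.
Business days: 293 − 3 = 290.

290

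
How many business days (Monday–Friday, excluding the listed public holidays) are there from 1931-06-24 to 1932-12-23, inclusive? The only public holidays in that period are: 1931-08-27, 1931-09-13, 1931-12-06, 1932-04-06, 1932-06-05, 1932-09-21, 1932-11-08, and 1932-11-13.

389 business days

1931-06-24 is a Wednesday.
The range spans 549 days (inclusive of both endpoints).
549 = 7 × 78 + 3, so there are 78 full weeks plus 3 extra days.
Each full week contributes 5 weekdays (Mon–Fri): 78 × 5 = 390.
The 3 extra days are Wednesday, Thursday, Friday — 3 of them qualify.
Total: 390 + 3 = 393.
Holidays: 1931-08-27 (Thu); 1931-09-13 (Sun); 1931-12-06 (Sun); 1932-04-06 (Wed); 1932-06-05 (Sun); 1932-09-21 (Wed); 1932-11-08 (Tue); 1932-11-13 (Sun).
4 of the 8 holidays fall on weekdays; the rest are weekends and were already excluded.
Business days: 393 − 4 = 389.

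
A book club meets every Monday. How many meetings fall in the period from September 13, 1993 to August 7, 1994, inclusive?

September 13, 1993 is a Monday.
From September 13, 1993 to August 7, 1994 is 329 days inclusive.
329 = 7 × 47, so the span is exactly 47 full weeks.
Each full week contributes one Monday: 47 so far.

47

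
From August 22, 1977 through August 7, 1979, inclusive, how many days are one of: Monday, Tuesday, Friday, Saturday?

410

August 22, 1977 is a Monday.
That's 716 days from start to end, counting both.
716 = 7 × 102 + 2, so there are 102 full weeks plus 2 extra days.
Each full week contributes 4 days from the set (Mon, Tue, Fri, Sat): 102 × 4 = 408.
The 2 extra days are Monday, Tuesday — 2 of them qualify.
Total: 408 + 2 = 410.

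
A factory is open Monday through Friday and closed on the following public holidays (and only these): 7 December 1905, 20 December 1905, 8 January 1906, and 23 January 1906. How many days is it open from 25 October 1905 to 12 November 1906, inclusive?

270 working days

25 October 1905 is a Wednesday.
The range spans 384 days (inclusive of both endpoints).
384 = 7 × 54 + 6, so there are 54 full weeks plus 6 extra days.
Each full week contributes 5 weekdays (Mon–Fri): 54 × 5 = 270.
The 6 extra days are Wed, Thu, Fri, Sat, Sun, Mon — 4 of them qualify.
Total: 270 + 4 = 274.
Holidays: 7 December 1905 (Thu); 20 December 1905 (Wed); 8 January 1906 (Mon); 23 January 1906 (Tue).
All 4 holidays fall on weekdays, so subtract 4.
Business days: 274 − 4 = 270.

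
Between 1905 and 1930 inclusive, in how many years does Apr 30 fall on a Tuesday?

4

Day of week of April 30 in each year:
1905: Sun, 1906: Mon, 1907: Tue ✓, 1908: Thu, 1909: Fri, 1910: Sat, 1911: Sun, 1912: Tue ✓, 1913: Wed, 1914: Thu, 1915: Fri, 1916: Sun, 1917: Mon, 1918: Tue ✓, 1919: Wed, 1920: Fri, 1921: Sat, 1922: Sun, 1923: Mon, 1924: Wed, 1925: Thu, 1926: Fri, 1927: Sat, 1928: Mon, 1929: Tue ✓, 1930: Wed
Tuesdays: 1907, 1912, 1918, 1929.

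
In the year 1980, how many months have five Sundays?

4

A month has five Sundays exactly when Sunday falls within its first (length − 28) days.
Jan: 31 days, starts Tue → 5 of Tue, Wed, Thu
Feb: 29 days, starts Fri → 5 of Fri
Mar: 31 days, starts Sat → 5 of Sat, Sun, Mon ✓
Apr: 30 days, starts Tue → 5 of Tue, Wed
May: 31 days, starts Thu → 5 of Thu, Fri, Sat
Jun: 30 days, starts Sun → 5 of Sun, Mon ✓
Jul: 31 days, starts Tue → 5 of Tue, Wed, Thu
Aug: 31 days, starts Fri → 5 of Fri, Sat, Sun ✓
Sep: 30 days, starts Mon → 5 of Mon, Tue
Oct: 31 days, starts Wed → 5 of Wed, Thu, Fri
Nov: 30 days, starts Sat → 5 of Sat, Sun ✓
Dec: 31 days, starts Mon → 5 of Mon, Tue, Wed
Months with five Sundays: Mar, Jun, Aug, Nov.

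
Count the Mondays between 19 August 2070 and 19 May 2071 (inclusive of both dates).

19 August 2070 is a Tuesday.
From 19 August 2070 to 19 May 2071 is 274 days inclusive.
274 = 7 × 39 + 1, so there are 39 full weeks plus 1 extra day.
Each full week contributes one Monday: 39 so far.
The 1 extra day is Tuesday — none qualify.
Total: 39 + 0 = 39.

39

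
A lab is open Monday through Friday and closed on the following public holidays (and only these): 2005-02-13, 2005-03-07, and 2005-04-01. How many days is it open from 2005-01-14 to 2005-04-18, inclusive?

65

2005-01-14 is a Friday.
The range spans 95 days (inclusive of both endpoints).
95 = 7 × 13 + 4, so there are 13 full weeks plus 4 extra days.
Each full week contributes 5 weekdays (Mon–Fri): 13 × 5 = 65.
The 4 extra days are Friday, Saturday, Sunday, Monday — 2 of them qualify.
Total: 65 + 2 = 67.
Holidays: 2005-02-13 (Sun); 2005-03-07 (Mon); 2005-04-01 (Fri).
2 of the 3 holidays fall on weekdays; the rest are weekends and were already excluded.
Business days: 67 − 2 = 65.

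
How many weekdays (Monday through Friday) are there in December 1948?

23 weekdays

Dec 1, 1948 is a Wednesday.
The range spans 31 days (inclusive of both endpoints).
31 = 7 × 4 + 3, so there are 4 full weeks plus 3 extra days.
Each full week contributes 5 weekdays (Mon–Fri): 4 × 5 = 20.
The 3 extra days are Wednesday, Thursday, Friday — 3 of them qualify.
Total: 20 + 3 = 23.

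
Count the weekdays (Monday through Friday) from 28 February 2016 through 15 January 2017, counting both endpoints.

28 February 2016 is a Sunday.
That's 323 days from start to end, counting both.
323 = 7 × 46 + 1, so there are 46 full weeks plus 1 extra day.
Each full week contributes 5 weekdays (Mon–Fri): 46 × 5 = 230.
The 1 extra day is Sunday — none qualify.
Total: 230 + 0 = 230.

230 weekdays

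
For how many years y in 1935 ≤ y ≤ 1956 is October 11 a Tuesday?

3

Day of week of October 11 in each year:
1935: Fri, 1936: Sun, 1937: Mon, 1938: Tue ✓, 1939: Wed, 1940: Fri, 1941: Sat, 1942: Sun, 1943: Mon, 1944: Wed, 1945: Thu, 1946: Fri, 1947: Sat, 1948: Mon, 1949: Tue ✓, 1950: Wed, 1951: Thu, 1952: Sat, 1953: Sun, 1954: Mon, 1955: Tue ✓, 1956: Thu
Tuesdays: 1938, 1949, 1955.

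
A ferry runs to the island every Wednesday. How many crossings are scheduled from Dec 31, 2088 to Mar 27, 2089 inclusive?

12

Dec 31, 2088 is a Friday.
That's 87 days from start to end, counting both.
87 = 7 × 12 + 3, so there are 12 full weeks plus 3 extra days.
Each full week contributes one Wednesday: 12 so far.
The 3 extra days are Fri, Sat, Sun — none qualify.
Total: 12 + 0 = 12.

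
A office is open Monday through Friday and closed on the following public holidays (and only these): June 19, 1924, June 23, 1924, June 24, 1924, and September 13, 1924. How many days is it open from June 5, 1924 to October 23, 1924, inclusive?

98

June 5, 1924 is a Thursday.
From June 5, 1924 to October 23, 1924 is 141 days inclusive.
141 = 7 × 20 + 1, so there are 20 full weeks plus 1 extra day.
Each full week contributes 5 weekdays (Mon–Fri): 20 × 5 = 100.
The 1 extra day is Thursday — 1 of them qualifies.
Total: 100 + 1 = 101.
Holidays: June 19, 1924 (Thu); June 23, 1924 (Mon); June 24, 1924 (Tue); September 13, 1924 (Sat).
3 of the 4 holidays fall on weekdays; the rest are weekends and were already excluded.
Business days: 101 − 3 = 98.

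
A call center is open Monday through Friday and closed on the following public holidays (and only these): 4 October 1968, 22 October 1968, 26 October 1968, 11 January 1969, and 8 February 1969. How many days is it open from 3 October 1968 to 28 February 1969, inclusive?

105 working days

3 October 1968 is a Thursday.
That's 149 days from start to end, counting both.
149 = 7 × 21 + 2, so there are 21 full weeks plus 2 extra days.
Each full week contributes 5 weekdays (Mon–Fri): 21 × 5 = 105.
The 2 extra days are Thu, Fri — 2 of them qualify.
Total: 105 + 2 = 107.
Holidays: 4 October 1968 (Fri); 22 October 1968 (Tue); 26 October 1968 (Sat); 11 January 1969 (Sat); 8 February 1969 (Sat).
2 of the 5 holidays fall on weekdays; the rest are weekends and were already excluded.
Business days: 107 − 2 = 105.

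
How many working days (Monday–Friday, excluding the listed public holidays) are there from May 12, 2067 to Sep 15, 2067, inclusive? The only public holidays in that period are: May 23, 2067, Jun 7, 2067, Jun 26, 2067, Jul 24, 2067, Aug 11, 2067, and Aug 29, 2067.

87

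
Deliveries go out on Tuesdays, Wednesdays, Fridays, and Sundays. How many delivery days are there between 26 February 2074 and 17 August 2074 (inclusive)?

99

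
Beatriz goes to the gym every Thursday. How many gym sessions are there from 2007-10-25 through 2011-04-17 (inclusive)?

2007-10-25 is a Thursday.
That's 1271 days from start to end, counting both.
1271 = 7 × 181 + 4, so there are 181 full weeks plus 4 extra days.
Each full week contributes one Thursday: 181 so far.
The 4 extra days are Thursday, Friday, Saturday, Sunday — 1 of them qualifies.
Total: 181 + 1 = 182.

182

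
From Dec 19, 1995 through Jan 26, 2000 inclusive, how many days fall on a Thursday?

214

Dec 19, 1995 is a Tuesday.
The range spans 1500 days (inclusive of both endpoints).
1500 = 7 × 214 + 2, so there are 214 full weeks plus 2 extra days.
Each full week contributes one Thursday: 214 so far.
The 2 extra days are Tuesday, Wednesday — none qualify.
Total: 214 + 0 = 214.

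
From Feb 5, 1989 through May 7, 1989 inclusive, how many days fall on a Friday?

Feb 5, 1989 is a Sunday.
The range spans 92 days (inclusive of both endpoints).
92 = 7 × 13 + 1, so there are 13 full weeks plus 1 extra day.
Each full week contributes one Friday: 13 so far.
The 1 extra day is Sunday — none qualify.
Total: 13 + 0 = 13.

13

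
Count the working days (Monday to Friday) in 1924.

January 1, 1924 is a Tuesday.
From January 1, 1924 to December 31, 1924 is 366 days inclusive.
366 = 7 × 52 + 2, so there are 52 full weeks plus 2 extra days.
Each full week contributes 5 weekdays (Mon–Fri): 52 × 5 = 260.
The 2 extra days are Tue, Wed — 2 of them qualify.
Total: 260 + 2 = 262.

262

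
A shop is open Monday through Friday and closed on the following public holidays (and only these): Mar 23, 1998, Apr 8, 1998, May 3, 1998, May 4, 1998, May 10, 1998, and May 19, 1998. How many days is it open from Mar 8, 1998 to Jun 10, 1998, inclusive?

Mar 8, 1998 is a Sunday.
The range spans 95 days (inclusive of both endpoints).
95 = 7 × 13 + 4, so there are 13 full weeks plus 4 extra days.
Each full week contributes 5 weekdays (Mon–Fri): 13 × 5 = 65.
The 4 extra days are Sunday, Monday, Tuesday, Wednesday — 3 of them qualify.
Total: 65 + 3 = 68.
Holidays: Mar 23, 1998 (Mon); Apr 8, 1998 (Wed); May 3, 1998 (Sun); May 4, 1998 (Mon); May 10, 1998 (Sun); May 19, 1998 (Tue).
4 of the 6 holidays fall on weekdays; the rest are weekends and were already excluded.
Business days: 68 − 4 = 64.

64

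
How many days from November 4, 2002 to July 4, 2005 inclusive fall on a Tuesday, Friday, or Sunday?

November 4, 2002 is a Monday.
The range spans 974 days (inclusive of both endpoints).
974 = 7 × 139 + 1, so there are 139 full weeks plus 1 extra day.
Each full week contributes 3 days from the set (Tue, Fri, Sun): 139 × 3 = 417.
The 1 extra day is Monday — none qualify.
Total: 417 + 0 = 417.

417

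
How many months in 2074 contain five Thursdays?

4

A month has five Thursdays exactly when Thursday falls within its first (length − 28) days.
Jan: 31 days, starts Mon → 5 of Mon, Tue, Wed
Feb: 28 days, starts Thu → 5 of (none)
Mar: 31 days, starts Thu → 5 of Thu, Fri, Sat ✓
Apr: 30 days, starts Sun → 5 of Sun, Mon
May: 31 days, starts Tue → 5 of Tue, Wed, Thu ✓
Jun: 30 days, starts Fri → 5 of Fri, Sat
Jul: 31 days, starts Sun → 5 of Sun, Mon, Tue
Aug: 31 days, starts Wed → 5 of Wed, Thu, Fri ✓
Sep: 30 days, starts Sat → 5 of Sat, Sun
Oct: 31 days, starts Mon → 5 of Mon, Tue, Wed
Nov: 30 days, starts Thu → 5 of Thu, Fri ✓
Dec: 31 days, starts Sat → 5 of Sat, Sun, Mon
Months with five Thursdays: Mar, May, Aug, Nov.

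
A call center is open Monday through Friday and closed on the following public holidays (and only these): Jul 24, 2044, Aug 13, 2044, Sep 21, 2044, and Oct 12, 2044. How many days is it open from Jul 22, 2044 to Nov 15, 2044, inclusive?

81

Jul 22, 2044 is a Friday.
The range spans 117 days (inclusive of both endpoints).
117 = 7 × 16 + 5, so there are 16 full weeks plus 5 extra days.
Each full week contributes 5 weekdays (Mon–Fri): 16 × 5 = 80.
The 5 extra days are Fri, Sat, Sun, Mon, Tue — 3 of them qualify.
Total: 80 + 3 = 83.
Holidays: Jul 24, 2044 (Sun); Aug 13, 2044 (Sat); Sep 21, 2044 (Wed); Oct 12, 2044 (Wed).
2 of the 4 holidays fall on weekdays; the rest are weekends and were already excluded.
Business days: 83 − 2 = 81.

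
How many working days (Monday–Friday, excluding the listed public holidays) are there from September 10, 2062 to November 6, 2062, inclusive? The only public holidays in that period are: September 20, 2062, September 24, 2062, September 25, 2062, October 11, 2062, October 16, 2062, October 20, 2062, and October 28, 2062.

September 10, 2062 is a Sunday.
From September 10, 2062 to November 6, 2062 is 58 days inclusive.
58 = 7 × 8 + 2, so there are 8 full weeks plus 2 extra days.
Each full week contributes 5 weekdays (Mon–Fri): 8 × 5 = 40.
The 2 extra days are Sunday, Monday — 1 of them qualifies.
Total: 40 + 1 = 41.
Holidays: September 20, 2062 (Wed); September 24, 2062 (Sun); September 25, 2062 (Mon); October 11, 2062 (Wed); October 16, 2062 (Mon); October 20, 2062 (Fri); October 28, 2062 (Sat).
5 of the 7 holidays fall on weekdays; the rest are weekends and were already excluded.
Business days: 41 − 5 = 36.

36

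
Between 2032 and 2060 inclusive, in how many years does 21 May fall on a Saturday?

Day of week of May 21 in each year:
2032: Fri, 2033: Sat ✓, 2034: Sun, 2035: Mon, 2036: Wed, 2037: Thu, 2038: Fri, 2039: Sat ✓, 2040: Mon, 2041: Tue, 2042: Wed, 2043: Thu, 2044: Sat ✓, 2045: Sun, 2046: Mon, 2047: Tue, 2048: Thu, 2049: Fri, 2050: Sat ✓, 2051: Sun, 2052: Tue, 2053: Wed, 2054: Thu, 2055: Fri, 2056: Sun, 2057: Mon, 2058: Tue, 2059: Wed, 2060: Fri
Saturdays: 2033, 2039, 2044, 2050.

4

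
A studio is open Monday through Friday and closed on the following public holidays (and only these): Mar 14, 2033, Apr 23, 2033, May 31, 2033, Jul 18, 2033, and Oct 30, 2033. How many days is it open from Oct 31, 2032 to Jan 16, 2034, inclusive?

313

Oct 31, 2032 is a Sunday.
That's 443 days from start to end, counting both.
443 = 7 × 63 + 2, so there are 63 full weeks plus 2 extra days.
Each full week contributes 5 weekdays (Mon–Fri): 63 × 5 = 315.
The 2 extra days are Sunday, Monday — 1 of them qualifies.
Total: 315 + 1 = 316.
Holidays: Mar 14, 2033 (Mon); Apr 23, 2033 (Sat); May 31, 2033 (Tue); Jul 18, 2033 (Mon); Oct 30, 2033 (Sun).
3 of the 5 holidays fall on weekdays; the rest are weekends and were already excluded.
Business days: 316 − 3 = 313.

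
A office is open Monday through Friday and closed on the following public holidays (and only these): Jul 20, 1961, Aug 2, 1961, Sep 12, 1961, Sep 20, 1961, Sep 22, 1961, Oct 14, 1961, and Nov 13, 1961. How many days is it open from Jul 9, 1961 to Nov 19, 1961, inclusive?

Jul 9, 1961 is a Sunday.
From Jul 9, 1961 to Nov 19, 1961 is 134 days inclusive.
134 = 7 × 19 + 1, so there are 19 full weeks plus 1 extra day.
Each full week contributes 5 weekdays (Mon–Fri): 19 × 5 = 95.
The 1 extra day is Sunday — none qualify.
Total: 95 + 0 = 95.
Holidays: Jul 20, 1961 (Thu); Aug 2, 1961 (Wed); Sep 12, 1961 (Tue); Sep 20, 1961 (Wed); Sep 22, 1961 (Fri); Oct 14, 1961 (Sat); Nov 13, 1961 (Mon).
6 of the 7 holidays fall on weekdays; the rest are weekends and were already excluded.
Business days: 95 − 6 = 89.

89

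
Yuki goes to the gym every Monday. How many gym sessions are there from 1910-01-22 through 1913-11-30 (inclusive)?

201 Mondays

1910-01-22 is a Saturday.
The range spans 1409 days (inclusive of both endpoints).
1409 = 7 × 201 + 2, so there are 201 full weeks plus 2 extra days.
Each full week contributes one Monday: 201 so far.
The 2 extra days are Sat, Sun — none qualify.
Total: 201 + 0 = 201.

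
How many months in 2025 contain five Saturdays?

A month has five Saturdays exactly when Saturday falls within its first (length − 28) days.
Jan: 31 days, starts Wed → 5 of Wed, Thu, Fri
Feb: 28 days, starts Sat → 5 of (none)
Mar: 31 days, starts Sat → 5 of Sat, Sun, Mon ✓
Apr: 30 days, starts Tue → 5 of Tue, Wed
May: 31 days, starts Thu → 5 of Thu, Fri, Sat ✓
Jun: 30 days, starts Sun → 5 of Sun, Mon
Jul: 31 days, starts Tue → 5 of Tue, Wed, Thu
Aug: 31 days, starts Fri → 5 of Fri, Sat, Sun ✓
Sep: 30 days, starts Mon → 5 of Mon, Tue
Oct: 31 days, starts Wed → 5 of Wed, Thu, Fri
Nov: 30 days, starts Sat → 5 of Sat, Sun ✓
Dec: 31 days, starts Mon → 5 of Mon, Tue, Wed
Months with five Saturdays: Mar, May, Aug, Nov.

4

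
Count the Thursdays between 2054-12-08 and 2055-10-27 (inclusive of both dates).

2054-12-08 is a Tuesday.
The range spans 324 days (inclusive of both endpoints).
324 = 7 × 46 + 2, so there are 46 full weeks plus 2 extra days.
Each full week contributes one Thursday: 46 so far.
The 2 extra days are Tue, Wed — none qualify.
Total: 46 + 0 = 46.

46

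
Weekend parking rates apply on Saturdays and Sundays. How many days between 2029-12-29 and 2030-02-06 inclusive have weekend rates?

2029-12-29 is a Saturday.
From 2029-12-29 to 2030-02-06 is 40 days inclusive.
40 = 7 × 5 + 5, so there are 5 full weeks plus 5 extra days.
Each full week contributes 2 weekend days (Sat, Sun): 5 × 2 = 10.
The 5 extra days are Sat, Sun, Mon, Tue, Wed — 2 of them qualify.
Total: 10 + 2 = 12.

12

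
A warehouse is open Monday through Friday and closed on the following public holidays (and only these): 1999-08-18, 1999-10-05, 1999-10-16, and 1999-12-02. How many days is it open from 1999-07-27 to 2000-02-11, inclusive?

1999-07-27 is a Tuesday.
That's 200 days from start to end, counting both.
200 = 7 × 28 + 4, so there are 28 full weeks plus 4 extra days.
Each full week contributes 5 weekdays (Mon–Fri): 28 × 5 = 140.
The 4 extra days are Tue, Wed, Thu, Fri — 4 of them qualify.
Total: 140 + 4 = 144.
Holidays: 1999-08-18 (Wed); 1999-10-05 (Tue); 1999-10-16 (Sat); 1999-12-02 (Thu).
3 of the 4 holidays fall on weekdays; the rest are weekends and were already excluded.
Business days: 144 − 3 = 141.

141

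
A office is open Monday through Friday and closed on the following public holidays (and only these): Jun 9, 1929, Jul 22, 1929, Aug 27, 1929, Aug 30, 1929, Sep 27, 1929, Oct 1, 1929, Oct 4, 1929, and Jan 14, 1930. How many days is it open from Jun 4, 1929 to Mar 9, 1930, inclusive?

Jun 4, 1929 is a Tuesday.
The range spans 279 days (inclusive of both endpoints).
279 = 7 × 39 + 6, so there are 39 full weeks plus 6 extra days.
Each full week contributes 5 weekdays (Mon–Fri): 39 × 5 = 195.
The 6 extra days are Tuesday, Wednesday, Thursday, Friday, Saturday, Sunday — 4 of them qualify.
Total: 195 + 4 = 199.
Holidays: Jun 9, 1929 (Sun); Jul 22, 1929 (Mon); Aug 27, 1929 (Tue); Aug 30, 1929 (Fri); Sep 27, 1929 (Fri); Oct 1, 1929 (Tue); Oct 4, 1929 (Fri); Jan 14, 1930 (Tue).
7 of the 8 holidays fall on weekdays; the rest are weekends and were already excluded.
Business days: 199 − 7 = 192.

192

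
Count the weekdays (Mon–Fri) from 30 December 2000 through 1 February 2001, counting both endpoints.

30 December 2000 is a Saturday.
The range spans 34 days (inclusive of both endpoints).
34 = 7 × 4 + 6, so there are 4 full weeks plus 6 extra days.
Each full week contributes 5 weekdays (Mon–Fri): 4 × 5 = 20.
The 6 extra days are Sat, Sun, Mon, Tue, Wed, Thu — 4 of them qualify.
Total: 20 + 4 = 24.

24 weekdays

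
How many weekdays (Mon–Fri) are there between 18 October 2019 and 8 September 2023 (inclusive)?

1016 weekdays

18 October 2019 is a Friday.
From 18 October 2019 to 8 September 2023 is 1422 days inclusive.
1422 = 7 × 203 + 1, so there are 203 full weeks plus 1 extra day.
Each full week contributes 5 weekdays (Mon–Fri): 203 × 5 = 1015.
The 1 extra day is Friday — 1 of them qualifies.
Total: 1015 + 1 = 1016.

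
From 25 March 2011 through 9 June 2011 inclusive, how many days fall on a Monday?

11

25 March 2011 is a Friday.
From 25 March 2011 to 9 June 2011 is 77 days inclusive.
77 = 7 × 11, so the span is exactly 11 full weeks.
Each full week contributes one Monday: 11 so far.
Total: 11.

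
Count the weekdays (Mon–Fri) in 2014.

January 1, 2014 is a Wednesday.
That's 365 days from start to end, counting both.
365 = 7 × 52 + 1, so there are 52 full weeks plus 1 extra day.
Each full week contributes 5 weekdays (Mon–Fri): 52 × 5 = 260.
The 1 extra day is Wed — 1 of them qualifies.
Total: 260 + 1 = 261.

261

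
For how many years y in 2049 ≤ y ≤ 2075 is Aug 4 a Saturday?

Day of week of August 4 in each year:
2049: Wed, 2050: Thu, 2051: Fri, 2052: Sun, 2053: Mon, 2054: Tue, 2055: Wed, 2056: Fri, 2057: Sat ✓, 2058: Sun, 2059: Mon, 2060: Wed, 2061: Thu, 2062: Fri, 2063: Sat ✓, 2064: Mon, 2065: Tue, 2066: Wed, 2067: Thu, 2068: Sat ✓, 2069: Sun, 2070: Mon, 2071: Tue, 2072: Thu, 2073: Fri, 2074: Sat ✓, 2075: Sun
Saturdays: 2057, 2063, 2068, 2074.

4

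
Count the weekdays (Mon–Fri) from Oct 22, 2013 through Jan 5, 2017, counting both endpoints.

838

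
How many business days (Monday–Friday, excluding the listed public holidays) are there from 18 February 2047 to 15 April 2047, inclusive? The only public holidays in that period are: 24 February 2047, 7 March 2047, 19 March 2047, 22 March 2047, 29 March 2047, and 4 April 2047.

36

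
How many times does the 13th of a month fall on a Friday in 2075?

The 13th falls on a Friday when the month's 13th has weekday Fri.
Jan 13 is Sun; Feb 13 is Wed; Mar 13 is Wed; Apr 13 is Sat; May 13 is Mon; Jun 13 is Thu; Jul 13 is Sat; Aug 13 is Tue; Sep 13 is Fri ✓; Oct 13 is Sun; Nov 13 is Wed; Dec 13 is Fri ✓.
Friday the 13ths: Sep, Dec.

2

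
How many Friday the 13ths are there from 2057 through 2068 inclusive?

Friday-the-13ths by year:
2057: Apr, Jul
2058: Sep, Dec
2059: Jun
2060: Feb, Aug
2061: May
2062: Jan, Oct
2063: Apr, Jul
2064: Jun
2065: Feb, Mar, Nov
2066: Aug
2067: May
2068: Jan, Apr, Jul

21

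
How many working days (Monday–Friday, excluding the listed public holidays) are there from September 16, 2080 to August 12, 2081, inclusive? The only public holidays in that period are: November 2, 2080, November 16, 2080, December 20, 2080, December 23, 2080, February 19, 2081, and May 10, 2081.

234

September 16, 2080 is a Monday.
From September 16, 2080 to August 12, 2081 is 331 days inclusive.
331 = 7 × 47 + 2, so there are 47 full weeks plus 2 extra days.
Each full week contributes 5 weekdays (Mon–Fri): 47 × 5 = 235.
The 2 extra days are Mon, Tue — 2 of them qualify.
Total: 235 + 2 = 237.
Holidays: November 2, 2080 (Sat); November 16, 2080 (Sat); December 20, 2080 (Fri); December 23, 2080 (Mon); February 19, 2081 (Wed); May 10, 2081 (Sat).
3 of the 6 holidays fall on weekdays; the rest are weekends and were already excluded.
Business days: 237 − 3 = 234.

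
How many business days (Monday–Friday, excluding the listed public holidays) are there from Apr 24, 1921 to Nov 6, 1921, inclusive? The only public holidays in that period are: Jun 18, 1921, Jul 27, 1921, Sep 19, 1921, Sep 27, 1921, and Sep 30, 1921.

136

Apr 24, 1921 is a Sunday.
That's 197 days from start to end, counting both.
197 = 7 × 28 + 1, so there are 28 full weeks plus 1 extra day.
Each full week contributes 5 weekdays (Mon–Fri): 28 × 5 = 140.
The 1 extra day is Sunday — none qualify.
Total: 140 + 0 = 140.
Holidays: Jun 18, 1921 (Sat); Jul 27, 1921 (Wed); Sep 19, 1921 (Mon); Sep 27, 1921 (Tue); Sep 30, 1921 (Fri).
4 of the 5 holidays fall on weekdays; the rest are weekends and were already excluded.
Business days: 140 − 4 = 136.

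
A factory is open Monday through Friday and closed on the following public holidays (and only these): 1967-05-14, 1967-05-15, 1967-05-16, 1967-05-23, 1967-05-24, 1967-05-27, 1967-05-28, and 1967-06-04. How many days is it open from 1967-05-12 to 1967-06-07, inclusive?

1967-05-12 is a Friday.
That's 27 days from start to end, counting both.
27 = 7 × 3 + 6, so there are 3 full weeks plus 6 extra days.
Each full week contributes 5 weekdays (Mon–Fri): 3 × 5 = 15.
The 6 extra days are Friday, Saturday, Sunday, Monday, Tuesday, Wednesday — 4 of them qualify.
Total: 15 + 4 = 19.
Holidays: 1967-05-14 (Sun); 1967-05-15 (Mon); 1967-05-16 (Tue); 1967-05-23 (Tue); 1967-05-24 (Wed); 1967-05-27 (Sat); 1967-05-28 (Sun); 1967-06-04 (Sun).
4 of the 8 holidays fall on weekdays; the rest are weekends and were already excluded.
Business days: 19 − 4 = 15.

15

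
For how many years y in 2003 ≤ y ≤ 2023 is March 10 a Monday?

3

Day of week of March 10 in each year:
2003: Mon ✓, 2004: Wed, 2005: Thu, 2006: Fri, 2007: Sat, 2008: Mon ✓, 2009: Tue, 2010: Wed, 2011: Thu, 2012: Sat, 2013: Sun, 2014: Mon ✓, 2015: Tue, 2016: Thu, 2017: Fri, 2018: Sat, 2019: Sun, 2020: Tue, 2021: Wed, 2022: Thu, 2023: Fri
Mondays: 2003, 2008, 2014.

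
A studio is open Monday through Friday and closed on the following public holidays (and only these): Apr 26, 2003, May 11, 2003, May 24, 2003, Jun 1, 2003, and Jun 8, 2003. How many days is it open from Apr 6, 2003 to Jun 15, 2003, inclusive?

Apr 6, 2003 is a Sunday.
That's 71 days from start to end, counting both.
71 = 7 × 10 + 1, so there are 10 full weeks plus 1 extra day.
Each full week contributes 5 weekdays (Mon–Fri): 10 × 5 = 50.
The 1 extra day is Sun — none qualify.
Total: 50 + 0 = 50.
Holidays: Apr 26, 2003 (Sat); May 11, 2003 (Sun); May 24, 2003 (Sat); Jun 1, 2003 (Sun); Jun 8, 2003 (Sun).
None of the 5 holidays fall on a weekday, so nothing to subtract.
Business days: 50 − 0 = 50.

50 working days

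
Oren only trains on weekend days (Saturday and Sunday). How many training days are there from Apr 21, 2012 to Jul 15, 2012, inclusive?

26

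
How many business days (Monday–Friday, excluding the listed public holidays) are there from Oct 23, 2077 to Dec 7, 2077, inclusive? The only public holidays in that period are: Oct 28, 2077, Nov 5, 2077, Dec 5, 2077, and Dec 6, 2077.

29

Oct 23, 2077 is a Saturday.
From Oct 23, 2077 to Dec 7, 2077 is 46 days inclusive.
46 = 7 × 6 + 4, so there are 6 full weeks plus 4 extra days.
Each full week contributes 5 weekdays (Mon–Fri): 6 × 5 = 30.
The 4 extra days are Sat, Sun, Mon, Tue — 2 of them qualify.
Total: 30 + 2 = 32.
Holidays: Oct 28, 2077 (Thu); Nov 5, 2077 (Fri); Dec 5, 2077 (Sun); Dec 6, 2077 (Mon).
3 of the 4 holidays fall on weekdays; the rest are weekends and were already excluded.
Business days: 32 − 3 = 29.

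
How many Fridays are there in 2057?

1 January 2057 is a Monday.
From 1 January 2057 to 31 December 2057 is 365 days inclusive.
365 = 7 × 52 + 1, so there are 52 full weeks plus 1 extra day.
Each full week contributes one Friday: 52 so far.
The 1 extra day is Monday — none qualify.
Total: 52 + 0 = 52.

52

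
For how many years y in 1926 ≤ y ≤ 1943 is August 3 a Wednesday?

Day of week of August 3 in each year:
1926: Tue, 1927: Wed ✓, 1928: Fri, 1929: Sat, 1930: Sun, 1931: Mon, 1932: Wed ✓, 1933: Thu, 1934: Fri, 1935: Sat, 1936: Mon, 1937: Tue, 1938: Wed ✓, 1939: Thu, 1940: Sat, 1941: Sun, 1942: Mon, 1943: Tue
Wednesdays: 1927, 1932, 1938.

3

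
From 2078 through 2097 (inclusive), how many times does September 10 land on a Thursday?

2

Day of week of September 10 in each year:
2078: Sat, 2079: Sun, 2080: Tue, 2081: Wed, 2082: Thu ✓, 2083: Fri, 2084: Sun, 2085: Mon, 2086: Tue, 2087: Wed, 2088: Fri, 2089: Sat, 2090: Sun, 2091: Mon, 2092: Wed, 2093: Thu ✓, 2094: Fri, 2095: Sat, 2096: Mon, 2097: Tue
Thursdays: 2082, 2093.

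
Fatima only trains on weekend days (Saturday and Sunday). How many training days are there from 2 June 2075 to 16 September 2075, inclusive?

2 June 2075 is a Sunday.
From 2 June 2075 to 16 September 2075 is 107 days inclusive.
107 = 7 × 15 + 2, so there are 15 full weeks plus 2 extra days.
Each full week contributes 2 weekend days (Sat, Sun): 15 × 2 = 30.
The 2 extra days are Sunday, Monday — 1 of them qualifies.
Total: 30 + 1 = 31.

31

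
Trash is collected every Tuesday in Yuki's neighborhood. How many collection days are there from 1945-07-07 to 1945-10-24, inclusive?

1945-07-07 is a Saturday.
The range spans 110 days (inclusive of both endpoints).
110 = 7 × 15 + 5, so there are 15 full weeks plus 5 extra days.
Each full week contributes one Tuesday: 15 so far.
The 5 extra days are Sat, Sun, Mon, Tue, Wed — 1 of them qualifies.
Total: 15 + 1 = 16.

16 Tuesdays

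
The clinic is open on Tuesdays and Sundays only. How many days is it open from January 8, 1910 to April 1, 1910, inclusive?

24

January 8, 1910 is a Saturday.
The range spans 84 days (inclusive of both endpoints).
84 = 7 × 12, so the span is exactly 12 full weeks.
Each full week contributes 2 days from the set (Tue, Sun): 12 × 2 = 24.
Total: 24.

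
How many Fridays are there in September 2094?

4

September 1, 2094 is a Wednesday.
That's 30 days from start to end, counting both.
30 = 7 × 4 + 2, so there are 4 full weeks plus 2 extra days.
Each full week contributes one Friday: 4 so far.
The 2 extra days are Wednesday, Thursday — none qualify.
Total: 4 + 0 = 4.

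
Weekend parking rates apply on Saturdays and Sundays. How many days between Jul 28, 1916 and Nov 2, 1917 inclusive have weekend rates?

Jul 28, 1916 is a Friday.
That's 463 days from start to end, counting both.
463 = 7 × 66 + 1, so there are 66 full weeks plus 1 extra day.
Each full week contributes 2 weekend days (Sat, Sun): 66 × 2 = 132.
The 1 extra day is Friday — none qualify.
Total: 132 + 0 = 132.

132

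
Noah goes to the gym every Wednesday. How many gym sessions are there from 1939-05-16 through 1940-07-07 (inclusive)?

60

1939-05-16 is a Tuesday.
The range spans 419 days (inclusive of both endpoints).
419 = 7 × 59 + 6, so there are 59 full weeks plus 6 extra days.
Each full week contributes one Wednesday: 59 so far.
The 6 extra days are Tue, Wed, Thu, Fri, Sat, Sun — 1 of them qualifies.
Total: 59 + 1 = 60.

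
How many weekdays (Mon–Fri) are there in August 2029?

23 weekdays

2029-08-01 is a Wednesday.
From 2029-08-01 to 2029-08-31 is 31 days inclusive.
31 = 7 × 4 + 3, so there are 4 full weeks plus 3 extra days.
Each full week contributes 5 weekdays (Mon–Fri): 4 × 5 = 20.
The 3 extra days are Wednesday, Thursday, Friday — 3 of them qualify.
Total: 20 + 3 = 23.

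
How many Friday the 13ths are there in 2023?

2

The 13th falls on a Friday when the month's 13th has weekday Fri.
Jan 13 is Fri ✓; Feb 13 is Mon; Mar 13 is Mon; Apr 13 is Thu; May 13 is Sat; Jun 13 is Tue; Jul 13 is Thu; Aug 13 is Sun; Sep 13 is Wed; Oct 13 is Fri ✓; Nov 13 is Mon; Dec 13 is Wed.
Friday the 13ths: Jan, Oct.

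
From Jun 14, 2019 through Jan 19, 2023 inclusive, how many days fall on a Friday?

Jun 14, 2019 is a Friday.
From Jun 14, 2019 to Jan 19, 2023 is 1316 days inclusive.
1316 = 7 × 188, so the span is exactly 188 full weeks.
Each full week contributes one Friday: 188 so far.

188 Fridays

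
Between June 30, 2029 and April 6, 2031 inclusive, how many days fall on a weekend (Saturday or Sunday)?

June 30, 2029 is a Saturday.
That's 646 days from start to end, counting both.
646 = 7 × 92 + 2, so there are 92 full weeks plus 2 extra days.
Each full week contributes 2 weekend days (Sat, Sun): 92 × 2 = 184.
The 2 extra days are Saturday, Sunday — 2 of them qualify.
Total: 184 + 2 = 186.

186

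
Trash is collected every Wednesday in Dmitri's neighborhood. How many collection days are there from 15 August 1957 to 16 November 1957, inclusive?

15 August 1957 is a Thursday.
That's 94 days from start to end, counting both.
94 = 7 × 13 + 3, so there are 13 full weeks plus 3 extra days.
Each full week contributes one Wednesday: 13 so far.
The 3 extra days are Thu, Fri, Sat — none qualify.
Total: 13 + 0 = 13.

13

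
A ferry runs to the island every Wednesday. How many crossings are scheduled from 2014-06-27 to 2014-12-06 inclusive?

2014-06-27 is a Friday.
The range spans 163 days (inclusive of both endpoints).
163 = 7 × 23 + 2, so there are 23 full weeks plus 2 extra days.
Each full week contributes one Wednesday: 23 so far.
The 2 extra days are Fri, Sat — none qualify.
Total: 23 + 0 = 23.

23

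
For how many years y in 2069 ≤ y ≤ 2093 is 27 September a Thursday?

Day of week of September 27 in each year:
2069: Fri, 2070: Sat, 2071: Sun, 2072: Tue, 2073: Wed, 2074: Thu ✓, 2075: Fri, 2076: Sun, 2077: Mon, 2078: Tue, 2079: Wed, 2080: Fri, 2081: Sat, 2082: Sun, 2083: Mon, 2084: Wed, 2085: Thu ✓, 2086: Fri, 2087: Sat, 2088: Mon, 2089: Tue, 2090: Wed, 2091: Thu ✓, 2092: Sat, 2093: Sun
Thursdays: 2074, 2085, 2091.

3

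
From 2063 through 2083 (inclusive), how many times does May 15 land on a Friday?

4

Day of week of May 15 in each year:
2063: Tue, 2064: Thu, 2065: Fri ✓, 2066: Sat, 2067: Sun, 2068: Tue, 2069: Wed, 2070: Thu, 2071: Fri ✓, 2072: Sun, 2073: Mon, 2074: Tue, 2075: Wed, 2076: Fri ✓, 2077: Sat, 2078: Sun, 2079: Mon, 2080: Wed, 2081: Thu, 2082: Fri ✓, 2083: Sat
Fridays: 2065, 2071, 2076, 2082.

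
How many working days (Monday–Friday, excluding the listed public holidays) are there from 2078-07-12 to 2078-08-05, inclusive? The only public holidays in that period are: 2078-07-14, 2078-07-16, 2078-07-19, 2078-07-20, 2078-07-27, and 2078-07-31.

15

2078-07-12 is a Tuesday.
The range spans 25 days (inclusive of both endpoints).
25 = 7 × 3 + 4, so there are 3 full weeks plus 4 extra days.
Each full week contributes 5 weekdays (Mon–Fri): 3 × 5 = 15.
The 4 extra days are Tuesday, Wednesday, Thursday, Friday — 4 of them qualify.
Total: 15 + 4 = 19.
Holidays: 2078-07-14 (Thu); 2078-07-16 (Sat); 2078-07-19 (Tue); 2078-07-20 (Wed); 2078-07-27 (Wed); 2078-07-31 (Sun).
4 of the 6 holidays fall on weekdays; the rest are weekends and were already excluded.
Business days: 19 − 4 = 15.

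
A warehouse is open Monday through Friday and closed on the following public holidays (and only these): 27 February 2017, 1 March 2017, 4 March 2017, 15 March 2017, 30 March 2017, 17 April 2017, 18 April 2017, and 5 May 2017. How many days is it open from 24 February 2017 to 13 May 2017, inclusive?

49

24 February 2017 is a Friday.
From 24 February 2017 to 13 May 2017 is 79 days inclusive.
79 = 7 × 11 + 2, so there are 11 full weeks plus 2 extra days.
Each full week contributes 5 weekdays (Mon–Fri): 11 × 5 = 55.
The 2 extra days are Fri, Sat — 1 of them qualifies.
Total: 55 + 1 = 56.
Holidays: 27 February 2017 (Mon); 1 March 2017 (Wed); 4 March 2017 (Sat); 15 March 2017 (Wed); 30 March 2017 (Thu); 17 April 2017 (Mon); 18 April 2017 (Tue); 5 May 2017 (Fri).
7 of the 8 holidays fall on weekdays; the rest are weekends and were already excluded.
Business days: 56 − 7 = 49.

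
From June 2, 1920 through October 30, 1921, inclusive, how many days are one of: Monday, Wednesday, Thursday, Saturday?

295

June 2, 1920 is a Wednesday.
From June 2, 1920 to October 30, 1921 is 516 days inclusive.
516 = 7 × 73 + 5, so there are 73 full weeks plus 5 extra days.
Each full week contributes 4 days from the set (Mon, Wed, Thu, Sat): 73 × 4 = 292.
The 5 extra days are Wed, Thu, Fri, Sat, Sun — 3 of them qualify.
Total: 292 + 3 = 295.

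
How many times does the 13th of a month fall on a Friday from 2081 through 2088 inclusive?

13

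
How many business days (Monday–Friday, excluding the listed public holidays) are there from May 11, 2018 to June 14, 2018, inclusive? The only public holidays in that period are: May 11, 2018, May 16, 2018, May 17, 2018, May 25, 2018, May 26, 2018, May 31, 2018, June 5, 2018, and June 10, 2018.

19

May 11, 2018 is a Friday.
From May 11, 2018 to June 14, 2018 is 35 days inclusive.
35 = 7 × 5, so the span is exactly 5 full weeks.
Each full week contributes 5 weekdays (Mon–Fri): 5 × 5 = 25.
Total: 25.
Holidays: May 11, 2018 (Fri); May 16, 2018 (Wed); May 17, 2018 (Thu); May 25, 2018 (Fri); May 26, 2018 (Sat); May 31, 2018 (Thu); June 5, 2018 (Tue); June 10, 2018 (Sun).
6 of the 8 holidays fall on weekdays; the rest are weekends and were already excluded.
Business days: 25 − 6 = 19.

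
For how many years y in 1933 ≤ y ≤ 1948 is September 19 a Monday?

1

Day of week of September 19 in each year:
1933: Tue, 1934: Wed, 1935: Thu, 1936: Sat, 1937: Sun, 1938: Mon ✓, 1939: Tue, 1940: Thu, 1941: Fri, 1942: Sat, 1943: Sun, 1944: Tue, 1945: Wed, 1946: Thu, 1947: Fri, 1948: Sun
Mondays: 1938.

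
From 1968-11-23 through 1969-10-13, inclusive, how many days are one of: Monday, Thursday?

93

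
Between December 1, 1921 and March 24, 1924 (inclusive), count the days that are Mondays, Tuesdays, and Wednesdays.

December 1, 1921 is a Thursday.
The range spans 845 days (inclusive of both endpoints).
845 = 7 × 120 + 5, so there are 120 full weeks plus 5 extra days.
Each full week contributes 3 days from the set (Mon, Tue, Wed): 120 × 3 = 360.
The 5 extra days are Thu, Fri, Sat, Sun, Mon — 1 of them qualifies.
Total: 360 + 1 = 361.

361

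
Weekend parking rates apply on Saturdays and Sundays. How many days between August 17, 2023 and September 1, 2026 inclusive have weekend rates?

318

August 17, 2023 is a Thursday.
That's 1112 days from start to end, counting both.
1112 = 7 × 158 + 6, so there are 158 full weeks plus 6 extra days.
Each full week contributes 2 weekend days (Sat, Sun): 158 × 2 = 316.
The 6 extra days are Thursday, Friday, Saturday, Sunday, Monday, Tuesday — 2 of them qualify.
Total: 316 + 2 = 318.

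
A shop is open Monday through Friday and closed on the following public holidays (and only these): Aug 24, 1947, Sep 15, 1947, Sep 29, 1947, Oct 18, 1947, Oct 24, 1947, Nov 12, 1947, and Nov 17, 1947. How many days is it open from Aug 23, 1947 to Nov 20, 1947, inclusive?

59

Aug 23, 1947 is a Saturday.
From Aug 23, 1947 to Nov 20, 1947 is 90 days inclusive.
90 = 7 × 12 + 6, so there are 12 full weeks plus 6 extra days.
Each full week contributes 5 weekdays (Mon–Fri): 12 × 5 = 60.
The 6 extra days are Saturday, Sunday, Monday, Tuesday, Wednesday, Thursday — 4 of them qualify.
Total: 60 + 4 = 64.
Holidays: Aug 24, 1947 (Sun); Sep 15, 1947 (Mon); Sep 29, 1947 (Mon); Oct 18, 1947 (Sat); Oct 24, 1947 (Fri); Nov 12, 1947 (Wed); Nov 17, 1947 (Mon).
5 of the 7 holidays fall on weekdays; the rest are weekends and were already excluded.
Business days: 64 − 5 = 59.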